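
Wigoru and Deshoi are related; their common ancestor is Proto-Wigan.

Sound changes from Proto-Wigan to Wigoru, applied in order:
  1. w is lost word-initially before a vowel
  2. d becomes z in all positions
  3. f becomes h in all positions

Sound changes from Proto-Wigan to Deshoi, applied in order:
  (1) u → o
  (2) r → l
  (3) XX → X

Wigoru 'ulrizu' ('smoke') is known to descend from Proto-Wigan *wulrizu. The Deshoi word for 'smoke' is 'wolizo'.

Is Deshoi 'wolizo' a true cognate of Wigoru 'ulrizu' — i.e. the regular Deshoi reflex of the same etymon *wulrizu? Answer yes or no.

yes

Derive the expected Deshoi reflex of *wulrizu:
Deshoi: *wulrizu
  wulrizu → wolrizo   [vowel merger]
  wolrizo → wollizo   [unconditioned shift]
  wollizo → wolizo   [degemination]
  giving Deshoi wolizo.
Deshoi 'wolizo' matches the regular reflex exactly, so the pair is cognate.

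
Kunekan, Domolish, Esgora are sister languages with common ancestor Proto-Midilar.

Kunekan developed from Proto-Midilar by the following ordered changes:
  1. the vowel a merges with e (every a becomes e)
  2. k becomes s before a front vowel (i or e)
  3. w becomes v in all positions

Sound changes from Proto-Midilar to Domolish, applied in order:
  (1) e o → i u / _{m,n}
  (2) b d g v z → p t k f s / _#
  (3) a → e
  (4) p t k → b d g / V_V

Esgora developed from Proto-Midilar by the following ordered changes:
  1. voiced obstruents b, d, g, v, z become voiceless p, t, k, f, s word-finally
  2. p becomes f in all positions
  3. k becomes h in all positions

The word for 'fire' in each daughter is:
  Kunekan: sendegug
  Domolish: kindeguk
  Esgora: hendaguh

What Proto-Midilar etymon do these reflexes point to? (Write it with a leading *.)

Position 5: Kunekan has e, Domolish has e, Esgora has a. Esgora preserves a here (none of its changes turn any other segment into a), so the proto-segment is *a.
Position 2: Kunekan has e, Domolish has i, Esgora has e. Esgora preserves e here (none of its changes turn any other segment into e), so the proto-segment is *e.
Position 8: Kunekan has g, Domolish has k, Esgora has h. Kunekan preserves g here (none of its changes turn any other segment into g), so the proto-segment is *g.
This points to *kendagug. Verify forward in each daughter:
Kunekan: *kendagug > kendegug > sendegug  (by vowel merger, palatalisation)
Domolish: start from *kendagug.
  rule 1 (pre-nasal raising): kendagug → kindagug
  rule 2 (final devoicing): kindagug → kindaguk
  rule 3 (vowel merger): kindaguk → kindeguk
  rule 4: no change — kindeguk
  ⇒ Domolish kindeguk
Esgora: *kendagug > kendaguk > hendaguh  (by final devoicing, unconditioned shift)
No other proto-form is consistent with every reflex, so the reconstruction is *kendagug.

*kendagug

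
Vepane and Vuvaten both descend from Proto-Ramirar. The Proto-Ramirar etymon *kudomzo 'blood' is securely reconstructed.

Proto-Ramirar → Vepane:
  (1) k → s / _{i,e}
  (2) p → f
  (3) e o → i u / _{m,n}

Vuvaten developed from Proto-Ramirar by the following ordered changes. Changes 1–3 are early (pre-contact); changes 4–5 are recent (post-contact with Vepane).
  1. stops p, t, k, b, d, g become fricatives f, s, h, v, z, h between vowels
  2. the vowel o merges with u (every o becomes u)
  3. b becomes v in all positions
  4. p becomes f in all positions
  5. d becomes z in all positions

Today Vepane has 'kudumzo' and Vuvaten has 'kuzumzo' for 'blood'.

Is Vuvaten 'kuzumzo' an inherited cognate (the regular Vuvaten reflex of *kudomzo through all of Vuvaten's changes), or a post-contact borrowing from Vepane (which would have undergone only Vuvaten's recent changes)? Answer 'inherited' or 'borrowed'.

borrowed

If inherited, *kudomzo would pass through all of Vuvaten's changes:
Vuvaten: *kudomzo
  kudomzo → kuzomzo   [intervocalic lenition]
  kuzomzo → kuzumzu   [vowel merger]
  kuzumzu (rule 3 does not apply)
  kuzumzu (rule 4 does not apply)
  kuzumzu (rule 5 does not apply)
  giving Vuvaten kuzumzu.
If borrowed from Vepane 'kudumzo' after the early changes, it would undergo only the recent ones:
  rule 4 (unconditioned shift): no change (kudumzo)
  rule 5 (unconditioned shift): kudumzo → kuzumzo
  ⇒ as a loan: kuzumzo
Vuvaten 'kuzumzo' matches the loan outcome 'kuzumzo', not the inherited 'kuzumzu' — it skipped the early Vuvaten changes, so it was borrowed from Vepane.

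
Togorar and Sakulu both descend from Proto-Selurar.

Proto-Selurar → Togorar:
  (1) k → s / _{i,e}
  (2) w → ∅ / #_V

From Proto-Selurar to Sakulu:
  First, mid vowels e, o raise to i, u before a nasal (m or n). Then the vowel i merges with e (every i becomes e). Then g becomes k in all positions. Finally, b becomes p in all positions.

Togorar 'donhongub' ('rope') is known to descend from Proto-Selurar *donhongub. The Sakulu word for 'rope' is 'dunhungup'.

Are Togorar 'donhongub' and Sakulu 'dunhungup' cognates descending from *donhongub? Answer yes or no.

Derive the expected Sakulu reflex of *donhongub:
Sakulu: *donhongub > dunhungub > dunhunkub > dunhunkup  (by pre-nasal raising, unconditioned shift, unconditioned shift)
The regular Sakulu reflex would be 'dunhunkup', but the attested form is 'dunhungup'. The correspondence is irregular, so they are not cognates (the Sakulu form has a different source).

no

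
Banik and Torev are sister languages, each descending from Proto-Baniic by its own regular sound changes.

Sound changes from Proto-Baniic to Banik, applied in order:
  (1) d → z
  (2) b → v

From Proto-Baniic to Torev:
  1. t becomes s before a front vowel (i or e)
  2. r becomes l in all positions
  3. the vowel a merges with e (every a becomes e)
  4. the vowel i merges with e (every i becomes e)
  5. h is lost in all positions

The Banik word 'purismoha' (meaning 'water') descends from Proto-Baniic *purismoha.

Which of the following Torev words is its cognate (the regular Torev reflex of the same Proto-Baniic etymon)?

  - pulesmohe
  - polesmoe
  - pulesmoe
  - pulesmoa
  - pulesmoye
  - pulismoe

pulesmoe

Torev: *purismoha
  purismoha (rule 1 does not apply)
  purismoha → pulismoha   [unconditioned shift]
  pulismoha → pulismohe   [vowel merger]
  pulismohe → pulesmohe   [vowel merger]
  pulesmohe → pulesmoe   [h-loss]
  giving Torev pulesmoe.
The other candidates each miss or misapply at least one Torev change.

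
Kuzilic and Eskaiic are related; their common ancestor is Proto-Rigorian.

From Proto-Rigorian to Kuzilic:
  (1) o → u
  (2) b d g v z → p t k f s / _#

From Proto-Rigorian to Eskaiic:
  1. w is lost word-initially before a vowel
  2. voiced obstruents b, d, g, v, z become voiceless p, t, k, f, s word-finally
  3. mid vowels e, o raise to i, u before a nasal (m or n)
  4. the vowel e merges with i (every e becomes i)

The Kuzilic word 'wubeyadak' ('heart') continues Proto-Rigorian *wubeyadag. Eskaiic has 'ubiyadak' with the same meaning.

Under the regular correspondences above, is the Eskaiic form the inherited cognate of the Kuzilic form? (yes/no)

Derive the expected Eskaiic reflex of *wubeyadag:
Eskaiic: start from *wubeyadag.
  rule 1 (glide loss): wubeyadag → ubeyadag
  rule 2 (final devoicing): ubeyadag → ubeyadak
  rule 3: no change — ubeyadak
  rule 4 (vowel merger): ubeyadak → ubiyadak
  ⇒ Eskaiic ubiyadak
Eskaiic 'ubiyadak' matches the regular reflex exactly, so the pair is cognate.

yes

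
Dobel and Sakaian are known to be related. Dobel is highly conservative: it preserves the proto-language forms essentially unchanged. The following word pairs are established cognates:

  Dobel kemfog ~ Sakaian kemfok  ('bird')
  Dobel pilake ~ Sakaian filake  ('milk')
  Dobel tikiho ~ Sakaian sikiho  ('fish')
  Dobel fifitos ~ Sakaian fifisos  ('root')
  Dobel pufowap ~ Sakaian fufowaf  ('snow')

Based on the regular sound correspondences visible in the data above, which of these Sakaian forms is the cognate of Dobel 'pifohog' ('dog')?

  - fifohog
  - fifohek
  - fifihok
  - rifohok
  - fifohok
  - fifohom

pilake ~ filake — Dobel p corresponds to Sakaian f word-initially before a front vowel.
kemfog ~ kemfok — Dobel g corresponds to Sakaian k word-finally.
Applying these to Dobel 'pifohog':
  pifohog → fifohog   (p→f word-initially before a front vowel)
  fifohog → fifohok   (g→k word-finally)
So the Sakaian cognate is 'fifohok'.

fifohok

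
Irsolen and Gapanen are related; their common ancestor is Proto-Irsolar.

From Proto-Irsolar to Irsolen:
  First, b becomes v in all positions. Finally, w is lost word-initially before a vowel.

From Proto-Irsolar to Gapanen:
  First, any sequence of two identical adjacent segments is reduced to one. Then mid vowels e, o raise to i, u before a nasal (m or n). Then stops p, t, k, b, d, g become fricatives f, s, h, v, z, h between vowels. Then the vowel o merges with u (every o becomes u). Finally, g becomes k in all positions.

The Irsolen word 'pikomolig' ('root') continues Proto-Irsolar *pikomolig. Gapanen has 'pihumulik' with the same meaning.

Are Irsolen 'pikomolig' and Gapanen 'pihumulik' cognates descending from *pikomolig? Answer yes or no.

yes

Derive the expected Gapanen reflex of *pikomolig:
Gapanen: *pikomolig
  pikomolig (rule 1 does not apply)
  pikomolig → pikumolig   [pre-nasal raising]
  pikumolig → pihumolig   [intervocalic lenition]
  pihumolig → pihumulig   [vowel merger]
  pihumulig → pihumulik   [unconditioned shift]
  giving Gapanen pihumulik.
Gapanen 'pihumulik' matches the regular reflex exactly, so the pair is cognate.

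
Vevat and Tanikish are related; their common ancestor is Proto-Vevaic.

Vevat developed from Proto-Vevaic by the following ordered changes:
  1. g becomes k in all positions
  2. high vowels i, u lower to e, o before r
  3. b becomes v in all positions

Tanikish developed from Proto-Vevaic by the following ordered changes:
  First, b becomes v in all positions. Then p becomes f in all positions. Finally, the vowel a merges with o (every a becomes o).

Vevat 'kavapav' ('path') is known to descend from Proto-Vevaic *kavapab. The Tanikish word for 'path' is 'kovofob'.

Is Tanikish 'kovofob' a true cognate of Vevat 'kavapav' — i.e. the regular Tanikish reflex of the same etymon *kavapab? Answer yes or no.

no

Derive the expected Tanikish reflex of *kavapab:
Tanikish: *kavapab > kavapav > kavafav > kovofov  (by unconditioned shift, unconditioned shift, vowel merger)
The regular Tanikish reflex would be 'kovofov', but the attested form is 'kovofob'. The correspondence is irregular, so they are not cognates (the Tanikish form has a different source).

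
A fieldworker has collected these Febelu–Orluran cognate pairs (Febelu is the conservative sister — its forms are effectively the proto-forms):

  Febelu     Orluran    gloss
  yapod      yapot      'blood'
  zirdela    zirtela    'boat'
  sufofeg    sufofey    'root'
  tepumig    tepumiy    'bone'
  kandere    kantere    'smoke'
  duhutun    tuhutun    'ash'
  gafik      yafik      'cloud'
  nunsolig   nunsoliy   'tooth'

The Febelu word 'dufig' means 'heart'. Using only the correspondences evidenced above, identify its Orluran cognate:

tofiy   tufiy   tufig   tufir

tufiy

duhutun ~ tuhutun — Febelu d corresponds to Orluran t word-initially before a back vowel.
sufofeg ~ sufofey, tepumig ~ tepumiy — Febelu g corresponds to Orluran y word-finally.
Applying these to Febelu 'dufig':
  dufig → tufig   (d→t word-initially before a back vowel)
  tufig → tufiy   (g→y word-finally)
So the Orluran cognate is 'tufiy'.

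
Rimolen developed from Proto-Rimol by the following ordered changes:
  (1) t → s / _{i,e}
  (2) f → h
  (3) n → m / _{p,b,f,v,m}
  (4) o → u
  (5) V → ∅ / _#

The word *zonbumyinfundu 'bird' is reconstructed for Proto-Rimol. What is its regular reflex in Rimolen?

Rimolen: *zonbumyinfundu > zonbumyinhundu > zombumyinhundu > zumbumyinhundu > zumbumyinhund  (by unconditioned shift, nasal place assimilation, vowel merger, apocope)

zumbumyinhund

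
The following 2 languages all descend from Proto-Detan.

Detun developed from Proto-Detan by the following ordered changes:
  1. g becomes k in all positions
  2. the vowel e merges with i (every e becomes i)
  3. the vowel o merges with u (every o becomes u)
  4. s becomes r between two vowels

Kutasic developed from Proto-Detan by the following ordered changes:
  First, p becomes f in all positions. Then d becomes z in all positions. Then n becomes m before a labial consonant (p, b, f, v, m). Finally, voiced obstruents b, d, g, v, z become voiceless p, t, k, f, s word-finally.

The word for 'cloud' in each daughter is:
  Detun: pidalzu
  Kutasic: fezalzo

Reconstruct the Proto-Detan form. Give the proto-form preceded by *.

*pedalzo

Position 2: Detun has i, Kutasic has e. Kutasic preserves e here (none of its changes turn any other segment into e), so the proto-segment is *e.
Position 3: Detun has d, Kutasic has z. Detun preserves d here (none of its changes turn any other segment into d), so the proto-segment is *d.
Position 1: Detun has p, Kutasic has f. Detun preserves p here (none of its changes turn any other segment into p), so the proto-segment is *p.
This points to *pedalzo. Verify forward in each daughter:
Detun: *pedalzo
  pedalzo (rule 1 does not apply)
  pedalzo → pidalzo   [vowel merger]
  pidalzo → pidalzu   [vowel merger]
  pidalzu (rule 4 does not apply)
  giving Detun pidalzu.
Kutasic: *pedalzo > fedalzo > fezalzo  (by unconditioned shift, unconditioned shift)
No other proto-form is consistent with every reflex, so the reconstruction is *pedalzo.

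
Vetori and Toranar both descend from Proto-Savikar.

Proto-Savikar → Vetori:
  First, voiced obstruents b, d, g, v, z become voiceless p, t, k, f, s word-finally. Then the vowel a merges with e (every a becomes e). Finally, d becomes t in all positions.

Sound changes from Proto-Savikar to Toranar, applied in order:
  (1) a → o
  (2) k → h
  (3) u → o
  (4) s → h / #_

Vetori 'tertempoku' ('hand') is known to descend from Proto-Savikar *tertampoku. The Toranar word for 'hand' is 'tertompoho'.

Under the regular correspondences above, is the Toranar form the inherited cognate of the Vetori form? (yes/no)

yes

Derive the expected Toranar reflex of *tertampoku:
Toranar: *tertampoku
  tertampoku → tertompoku   [vowel merger]
  tertompoku → tertompohu   [unconditioned shift]
  tertompohu → tertompoho   [vowel merger]
  tertompoho (rule 4 does not apply)
  giving Toranar tertompoho.
Toranar 'tertompoho' matches the regular reflex exactly, so the pair is cognate.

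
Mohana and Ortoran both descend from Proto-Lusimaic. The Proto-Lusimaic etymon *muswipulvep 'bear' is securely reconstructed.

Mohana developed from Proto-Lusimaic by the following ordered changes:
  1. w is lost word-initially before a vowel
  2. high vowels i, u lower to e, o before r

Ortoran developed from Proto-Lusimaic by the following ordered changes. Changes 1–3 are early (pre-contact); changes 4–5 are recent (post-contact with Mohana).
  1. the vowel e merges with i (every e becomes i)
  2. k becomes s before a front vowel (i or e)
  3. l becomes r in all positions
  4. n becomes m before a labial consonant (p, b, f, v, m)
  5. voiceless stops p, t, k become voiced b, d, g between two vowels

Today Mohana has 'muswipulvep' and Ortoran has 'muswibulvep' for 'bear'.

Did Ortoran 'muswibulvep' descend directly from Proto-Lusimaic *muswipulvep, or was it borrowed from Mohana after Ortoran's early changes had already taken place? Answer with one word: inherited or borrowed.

If inherited, *muswipulvep would pass through all of Ortoran's changes:
Ortoran: *muswipulvep
  muswipulvep → muswipulvip   [vowel merger]
  muswipulvip (rule 2 does not apply)
  muswipulvip → muswipurvip   [unconditioned shift]
  muswipurvip (rule 4 does not apply)
  muswipurvip → muswiburvip   [intervocalic voicing]
  giving Ortoran muswiburvip.
If borrowed from Mohana 'muswipulvep' after the early changes, it would undergo only the recent ones:
  rule 4 (nasal place assimilation): no change (muswipulvep)
  rule 5 (intervocalic voicing): muswipulvep → muswibulvep
  ⇒ as a loan: muswibulvep
Ortoran 'muswibulvep' matches the loan outcome 'muswibulvep', not the inherited 'muswiburvip' — it skipped the early Ortoran changes, so it was borrowed from Mohana.

borrowed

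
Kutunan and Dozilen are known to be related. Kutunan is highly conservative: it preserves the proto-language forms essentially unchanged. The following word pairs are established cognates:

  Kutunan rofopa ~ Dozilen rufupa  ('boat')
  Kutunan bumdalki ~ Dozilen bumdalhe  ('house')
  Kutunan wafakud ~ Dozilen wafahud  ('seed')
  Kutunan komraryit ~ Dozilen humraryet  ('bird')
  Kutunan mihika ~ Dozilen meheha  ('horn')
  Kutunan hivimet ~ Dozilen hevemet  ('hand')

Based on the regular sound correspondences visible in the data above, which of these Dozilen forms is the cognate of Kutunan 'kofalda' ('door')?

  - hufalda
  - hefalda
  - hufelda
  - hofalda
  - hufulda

hufalda

komraryit ~ humraryet — Kutunan k corresponds to Dozilen h word-initially before a back vowel.
rofopa ~ rufupa — Kutunan o corresponds to Dozilen u after a consonant, before a labial obstruent.
Applying these to Kutunan 'kofalda':
  kofalda → hofalda   (k→h word-initially before a back vowel)
  hofalda → hufalda   (o→u after a consonant, before a labial obstruent)
So the Dozilen cognate is 'hufalda'.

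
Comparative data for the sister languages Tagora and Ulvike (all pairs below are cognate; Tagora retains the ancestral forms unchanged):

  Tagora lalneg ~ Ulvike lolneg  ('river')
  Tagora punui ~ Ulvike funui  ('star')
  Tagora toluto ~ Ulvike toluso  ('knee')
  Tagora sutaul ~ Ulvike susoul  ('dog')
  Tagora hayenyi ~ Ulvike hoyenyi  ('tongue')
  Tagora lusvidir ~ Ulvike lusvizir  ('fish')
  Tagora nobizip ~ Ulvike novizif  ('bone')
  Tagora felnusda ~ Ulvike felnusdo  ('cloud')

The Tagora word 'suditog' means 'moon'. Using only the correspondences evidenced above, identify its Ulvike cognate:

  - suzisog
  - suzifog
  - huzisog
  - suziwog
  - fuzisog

lusvidir ~ lusvizir — Tagora d corresponds to Ulvike z between vowels (before a front vowel).
toluto ~ toluso — Tagora t corresponds to Ulvike s between vowels (before a back vowel).
Applying these to Tagora 'suditog':
  suditog → suzitog   (d→z between vowels (before a front vowel))
  suzitog → suzisog   (t→s between vowels (before a back vowel))
So the Ulvike cognate is 'suzisog'.

suzisog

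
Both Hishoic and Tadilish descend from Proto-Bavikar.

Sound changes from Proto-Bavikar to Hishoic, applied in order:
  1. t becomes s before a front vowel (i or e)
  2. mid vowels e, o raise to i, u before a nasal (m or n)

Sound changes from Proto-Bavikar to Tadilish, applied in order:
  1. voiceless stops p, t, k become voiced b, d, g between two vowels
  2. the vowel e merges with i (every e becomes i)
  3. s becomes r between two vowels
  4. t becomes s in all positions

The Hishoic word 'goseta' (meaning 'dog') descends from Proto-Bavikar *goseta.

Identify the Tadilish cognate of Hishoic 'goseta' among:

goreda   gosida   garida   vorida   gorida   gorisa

Tadilish: *goseta
  goseta → goseda   [intervocalic voicing]
  goseda → gosida   [vowel merger]
  gosida → gorida   [rhotacism]
  gorida (rule 4 does not apply)
  giving Tadilish gorida.
Only 'gorida' matches the regular Tadilish development of *goseta.

gorida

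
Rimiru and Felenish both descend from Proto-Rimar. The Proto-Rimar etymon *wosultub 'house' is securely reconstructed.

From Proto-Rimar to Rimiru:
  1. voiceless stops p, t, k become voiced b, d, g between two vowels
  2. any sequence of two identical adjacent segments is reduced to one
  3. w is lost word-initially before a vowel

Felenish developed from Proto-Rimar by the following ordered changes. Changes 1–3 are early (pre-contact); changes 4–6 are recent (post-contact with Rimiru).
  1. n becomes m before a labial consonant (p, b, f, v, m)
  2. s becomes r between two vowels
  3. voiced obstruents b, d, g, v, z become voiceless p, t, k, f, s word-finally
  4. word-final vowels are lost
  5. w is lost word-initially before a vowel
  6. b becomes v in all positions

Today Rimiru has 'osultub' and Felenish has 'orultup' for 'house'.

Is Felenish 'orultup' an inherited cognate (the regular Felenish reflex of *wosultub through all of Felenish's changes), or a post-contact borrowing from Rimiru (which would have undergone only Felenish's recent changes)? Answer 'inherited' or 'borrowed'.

If inherited, *wosultub would pass through all of Felenish's changes:
Felenish: *wosultub > worultub > worultup > orultup  (by rhotacism, final devoicing, glide loss)
If borrowed from Rimiru 'osultub' after the early changes, it would undergo only the recent ones:
  rule 4 (apocope): no change (osultub)
  rule 5 (glide loss): no change (osultub)
  rule 6 (unconditioned shift): osultub → osultuv
  ⇒ as a loan: osultuv
Felenish 'orultup' matches the inherited outcome exactly, so it is an inherited cognate, not a loan.

inherited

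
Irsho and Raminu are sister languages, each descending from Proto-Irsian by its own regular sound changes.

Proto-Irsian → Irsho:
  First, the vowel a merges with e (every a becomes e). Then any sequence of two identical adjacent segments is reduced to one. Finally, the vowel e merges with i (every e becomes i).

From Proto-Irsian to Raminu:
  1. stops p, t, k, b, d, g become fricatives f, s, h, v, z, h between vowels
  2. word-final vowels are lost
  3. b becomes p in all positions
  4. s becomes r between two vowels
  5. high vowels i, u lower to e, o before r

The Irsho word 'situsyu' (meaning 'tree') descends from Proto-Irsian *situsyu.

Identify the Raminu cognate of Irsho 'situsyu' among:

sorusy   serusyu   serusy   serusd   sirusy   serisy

Raminu: *situsyu > sisusyu > sisusy > sirusy > serusy  (by intervocalic lenition, apocope, rhotacism, pre-rhotic lowering)
Among the options, 'serusy' alone shows every Raminu change applied in order.

serusy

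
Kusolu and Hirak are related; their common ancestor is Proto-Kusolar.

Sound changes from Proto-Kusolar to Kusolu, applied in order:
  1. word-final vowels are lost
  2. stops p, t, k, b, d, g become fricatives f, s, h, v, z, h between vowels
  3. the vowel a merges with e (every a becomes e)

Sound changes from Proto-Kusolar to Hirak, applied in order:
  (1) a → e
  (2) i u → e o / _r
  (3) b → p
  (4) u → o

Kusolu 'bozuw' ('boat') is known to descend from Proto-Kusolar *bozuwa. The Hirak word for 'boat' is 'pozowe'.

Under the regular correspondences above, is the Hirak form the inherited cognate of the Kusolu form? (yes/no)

Derive the expected Hirak reflex of *bozuwa:
Hirak: start from *bozuwa.
  rule 1 (vowel merger): bozuwa → bozuwe
  rule 2: no change — bozuwe
  rule 3 (unconditioned shift): bozuwe → pozuwe
  rule 4 (vowel merger): pozuwe → pozowe
  ⇒ Hirak pozowe
Hirak 'pozowe' matches the regular reflex exactly, so the pair is cognate.

yes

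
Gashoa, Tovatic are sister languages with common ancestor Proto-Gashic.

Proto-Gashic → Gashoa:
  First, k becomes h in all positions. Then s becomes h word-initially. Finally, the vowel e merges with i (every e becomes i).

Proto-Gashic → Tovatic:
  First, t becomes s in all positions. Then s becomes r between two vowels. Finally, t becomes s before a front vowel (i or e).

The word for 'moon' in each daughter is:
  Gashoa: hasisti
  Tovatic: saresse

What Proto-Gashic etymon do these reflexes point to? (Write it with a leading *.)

*saseste

Position 6: Gashoa has t, Tovatic has s. Gashoa preserves t here (none of its changes turn any other segment into t), so the proto-segment is *t.
Position 4: Gashoa has i, Tovatic has e. Tovatic preserves e here (none of its changes turn any other segment into e), so the proto-segment is *e.
Continuing position by position gives *saseste; check it forward:
Gashoa: *saseste > haseste > hasisti  (by debuccalisation, vowel merger)
Tovatic: *saseste
  saseste → sasesse   [unconditioned shift]
  sasesse → saresse   [rhotacism]
  saresse (rule 3 does not apply)
  giving Tovatic saresse.
No other proto-form is consistent with every reflex, so the reconstruction is *saseste.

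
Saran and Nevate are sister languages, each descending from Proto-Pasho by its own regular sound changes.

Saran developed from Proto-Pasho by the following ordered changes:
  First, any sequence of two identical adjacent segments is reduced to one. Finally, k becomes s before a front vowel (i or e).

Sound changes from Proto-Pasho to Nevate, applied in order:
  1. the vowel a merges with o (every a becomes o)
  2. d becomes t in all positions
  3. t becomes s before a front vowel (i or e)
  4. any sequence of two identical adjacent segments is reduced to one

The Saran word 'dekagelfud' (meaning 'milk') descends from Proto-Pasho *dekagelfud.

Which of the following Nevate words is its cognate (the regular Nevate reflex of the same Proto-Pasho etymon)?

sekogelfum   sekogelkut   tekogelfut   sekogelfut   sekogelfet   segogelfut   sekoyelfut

Nevate: *dekagelfud
  dekagelfud → dekogelfud   [vowel merger]
  dekogelfud → tekogelfut   [unconditioned shift]
  tekogelfut → sekogelfut   [palatalisation]
  sekogelfut (rule 4 does not apply)
  giving Nevate sekogelfut.
Among the options, 'sekogelfut' alone shows every Nevate change applied in order.

sekogelfut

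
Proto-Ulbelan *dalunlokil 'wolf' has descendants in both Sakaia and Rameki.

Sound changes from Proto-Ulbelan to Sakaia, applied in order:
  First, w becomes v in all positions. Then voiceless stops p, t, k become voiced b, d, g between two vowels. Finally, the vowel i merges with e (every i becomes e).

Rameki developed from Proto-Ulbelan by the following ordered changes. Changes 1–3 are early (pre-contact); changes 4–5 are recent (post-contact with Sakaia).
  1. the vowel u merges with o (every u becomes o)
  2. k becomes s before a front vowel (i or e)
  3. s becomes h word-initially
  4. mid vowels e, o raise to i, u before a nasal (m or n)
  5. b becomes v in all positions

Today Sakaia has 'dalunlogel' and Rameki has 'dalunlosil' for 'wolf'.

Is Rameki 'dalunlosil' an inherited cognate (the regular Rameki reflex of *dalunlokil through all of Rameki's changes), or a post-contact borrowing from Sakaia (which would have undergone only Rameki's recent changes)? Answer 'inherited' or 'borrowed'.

inherited

If inherited, *dalunlokil would pass through all of Rameki's changes:
Rameki: *dalunlokil
  dalunlokil → dalonlokil   [vowel merger]
  dalonlokil → dalonlosil   [palatalisation]
  dalonlosil (rule 3 does not apply)
  dalonlosil → dalunlosil   [pre-nasal raising]
  dalunlosil (rule 5 does not apply)
  giving Rameki dalunlosil.
If borrowed from Sakaia 'dalunlogel' after the early changes, it would undergo only the recent ones:
  rule 4 (pre-nasal raising): no change (dalunlogel)
  rule 5 (unconditioned shift): no change (dalunlogel)
  ⇒ as a loan: dalunlogel
Rameki 'dalunlosil' matches the inherited outcome exactly, so it is an inherited cognate, not a loan.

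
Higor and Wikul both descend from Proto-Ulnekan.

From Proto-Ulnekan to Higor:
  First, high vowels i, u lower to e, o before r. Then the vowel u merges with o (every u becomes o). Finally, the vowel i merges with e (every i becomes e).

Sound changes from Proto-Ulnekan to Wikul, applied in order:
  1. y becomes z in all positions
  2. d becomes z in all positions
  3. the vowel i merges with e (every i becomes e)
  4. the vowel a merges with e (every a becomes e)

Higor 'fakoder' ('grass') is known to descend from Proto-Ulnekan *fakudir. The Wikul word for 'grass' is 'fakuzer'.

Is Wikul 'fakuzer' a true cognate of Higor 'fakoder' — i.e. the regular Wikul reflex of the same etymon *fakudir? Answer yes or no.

Derive the expected Wikul reflex of *fakudir:
Wikul: *fakudir > fakuzir > fakuzer > fekuzer  (by unconditioned shift, vowel merger, vowel merger)
The regular Wikul reflex would be 'fekuzer', but the attested form is 'fakuzer'. The correspondence is irregular, so they are not cognates (the Wikul form has a different source).

no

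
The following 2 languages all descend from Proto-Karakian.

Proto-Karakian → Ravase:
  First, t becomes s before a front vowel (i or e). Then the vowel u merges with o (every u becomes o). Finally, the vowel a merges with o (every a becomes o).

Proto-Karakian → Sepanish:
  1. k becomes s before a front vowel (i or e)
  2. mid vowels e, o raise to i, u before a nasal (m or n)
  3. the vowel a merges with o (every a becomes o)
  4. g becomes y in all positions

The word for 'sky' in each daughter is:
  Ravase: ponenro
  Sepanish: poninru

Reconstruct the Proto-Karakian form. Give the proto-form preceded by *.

Position 2: Ravase has o, Sepanish has o. Taking the neighbouring segments as reconstructed: Ravase o could go back to *a or *o or *u; Sepanish o can only go back to *a — the one source consistent with every daughter is *a.
Position 7: Ravase has o, Sepanish has u. Taking the neighbouring segments as reconstructed: Ravase o could go back to *a or *o or *u; Sepanish u can only go back to *u — the one source consistent with every daughter is *u.
Position 4: Ravase has e, Sepanish has i. Ravase preserves e here (none of its changes turn any other segment into e), so the proto-segment is *e.
Continuing position by position gives *panenru; check it forward:
Ravase: start from *panenru.
  rule 1: no change — panenru
  rule 2 (vowel merger): panenru → panenro
  rule 3 (vowel merger): panenro → ponenro
  ⇒ Ravase ponenro
Sepanish: start from *panenru.
  rule 1: no change — panenru
  rule 2 (pre-nasal raising): panenru → paninru
  rule 3 (vowel merger): paninru → poninru
  rule 4: no change — poninru
  ⇒ Sepanish poninru
Only *panenru yields all of Ravase ponenro, Sepanish poninru.

*panenru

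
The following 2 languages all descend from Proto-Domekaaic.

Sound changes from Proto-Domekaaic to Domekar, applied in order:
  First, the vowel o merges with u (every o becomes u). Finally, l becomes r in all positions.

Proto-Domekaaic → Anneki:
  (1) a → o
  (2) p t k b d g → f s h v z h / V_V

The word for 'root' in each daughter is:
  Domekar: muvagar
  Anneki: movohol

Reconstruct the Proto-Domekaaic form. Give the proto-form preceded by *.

*movagal

Position 7: Domekar has r, Anneki has l. Anneki preserves l here (none of its changes turn any other segment into l), so the proto-segment is *l.
Position 6: Domekar has a, Anneki has o. Domekar preserves a here (none of its changes turn any other segment into a), so the proto-segment is *a.
Position 4: Domekar has a, Anneki has o. Domekar preserves a here (none of its changes turn any other segment into a), so the proto-segment is *a.
Continuing position by position gives *movagal; check it forward:
Domekar: start from *movagal.
  rule 1 (vowel merger): movagal → muvagal
  rule 2 (unconditioned shift): muvagal → muvagar
  ⇒ Domekar muvagar
Anneki: *movagal > movogol > movohol  (by vowel merger, intervocalic lenition)
Only *movagal yields all of Domekar muvagar, Anneki movohol.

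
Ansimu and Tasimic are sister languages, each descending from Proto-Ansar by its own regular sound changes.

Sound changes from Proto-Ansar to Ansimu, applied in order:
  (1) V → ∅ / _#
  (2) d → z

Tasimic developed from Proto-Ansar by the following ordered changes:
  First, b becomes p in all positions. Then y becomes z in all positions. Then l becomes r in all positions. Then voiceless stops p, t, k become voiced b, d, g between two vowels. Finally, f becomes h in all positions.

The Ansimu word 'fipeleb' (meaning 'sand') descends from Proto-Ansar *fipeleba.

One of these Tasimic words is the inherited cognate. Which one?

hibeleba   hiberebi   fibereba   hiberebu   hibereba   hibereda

hibereba

Tasimic: start from *fipeleba.
  rule 1 (unconditioned shift): fipeleba → fipelepa
  rule 2: no change — fipelepa
  rule 3 (unconditioned shift): fipelepa → fiperepa
  rule 4 (intervocalic voicing): fiperepa → fibereba
  rule 5 (unconditioned shift): fibereba → hibereba
  ⇒ Tasimic hibereba
Among the options, 'hibereba' alone shows every Tasimic change applied in order.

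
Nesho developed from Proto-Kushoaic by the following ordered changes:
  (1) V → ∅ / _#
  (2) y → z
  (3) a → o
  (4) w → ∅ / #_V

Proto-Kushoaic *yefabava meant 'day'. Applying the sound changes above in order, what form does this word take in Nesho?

zefobov

Nesho: *yefabava
  yefabava → yefabav   [apocope]
  yefabav → zefabav   [unconditioned shift]
  zefabav → zefobov   [vowel merger]
  zefobov (rule 4 does not apply)
  giving Nesho zefobov.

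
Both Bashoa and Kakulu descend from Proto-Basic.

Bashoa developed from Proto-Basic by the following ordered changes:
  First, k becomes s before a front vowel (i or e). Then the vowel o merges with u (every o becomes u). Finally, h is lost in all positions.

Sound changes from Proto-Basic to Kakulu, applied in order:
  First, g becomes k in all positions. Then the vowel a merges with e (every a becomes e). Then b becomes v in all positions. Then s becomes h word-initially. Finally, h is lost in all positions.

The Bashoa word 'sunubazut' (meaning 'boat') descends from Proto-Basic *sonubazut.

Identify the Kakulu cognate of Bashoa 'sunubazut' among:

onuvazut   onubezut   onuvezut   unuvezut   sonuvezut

Kakulu: *sonubazut > sonubezut > sonuvezut > honuvezut > onuvezut  (by vowel merger, unconditioned shift, debuccalisation, h-loss)

onuvezut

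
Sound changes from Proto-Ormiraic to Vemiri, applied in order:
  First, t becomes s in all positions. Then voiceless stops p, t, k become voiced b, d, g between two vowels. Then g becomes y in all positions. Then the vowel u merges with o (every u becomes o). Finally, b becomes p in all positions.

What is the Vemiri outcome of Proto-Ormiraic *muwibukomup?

mowipoyomop

Vemiri: *muwibukomup
  muwibukomup (rule 1 does not apply)
  muwibukomup → muwibugomup   [intervocalic voicing]
  muwibugomup → muwibuyomup   [unconditioned shift]
  muwibuyomup → mowiboyomop   [vowel merger]
  mowiboyomop → mowipoyomop   [unconditioned shift]
  giving Vemiri mowipoyomop.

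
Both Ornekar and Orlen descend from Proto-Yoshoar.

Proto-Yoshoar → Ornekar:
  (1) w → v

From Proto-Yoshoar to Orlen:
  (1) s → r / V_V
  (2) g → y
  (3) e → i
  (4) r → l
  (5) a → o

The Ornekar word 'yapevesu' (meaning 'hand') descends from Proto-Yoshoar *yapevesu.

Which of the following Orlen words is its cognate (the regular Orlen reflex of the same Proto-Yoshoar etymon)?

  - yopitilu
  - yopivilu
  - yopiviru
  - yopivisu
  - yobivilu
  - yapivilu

Orlen: start from *yapevesu.
  rule 1 (rhotacism): yapevesu → yapeveru
  rule 2: no change — yapeveru
  rule 3 (vowel merger): yapeveru → yapiviru
  rule 4 (unconditioned shift): yapiviru → yapivilu
  rule 5 (vowel merger): yapivilu → yopivilu
  ⇒ Orlen yopivilu

yopivilu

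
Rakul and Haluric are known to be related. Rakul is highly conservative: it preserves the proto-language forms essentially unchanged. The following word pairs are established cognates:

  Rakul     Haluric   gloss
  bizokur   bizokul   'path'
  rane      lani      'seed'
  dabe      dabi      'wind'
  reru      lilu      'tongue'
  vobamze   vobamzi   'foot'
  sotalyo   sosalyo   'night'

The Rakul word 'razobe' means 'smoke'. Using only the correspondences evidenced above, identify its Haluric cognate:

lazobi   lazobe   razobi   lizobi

rane ~ lani — Rakul r corresponds to Haluric l word-initially before a back vowel.
rane ~ lani, dabe ~ dabi — Rakul e corresponds to Haluric i word-finally.
Applying these to Rakul 'razobe':
  razobe → lazobe   (r→l word-initially before a back vowel)
  lazobe → lazobi   (e→i word-finally)
So the Haluric cognate is 'lazobi'.

lazobi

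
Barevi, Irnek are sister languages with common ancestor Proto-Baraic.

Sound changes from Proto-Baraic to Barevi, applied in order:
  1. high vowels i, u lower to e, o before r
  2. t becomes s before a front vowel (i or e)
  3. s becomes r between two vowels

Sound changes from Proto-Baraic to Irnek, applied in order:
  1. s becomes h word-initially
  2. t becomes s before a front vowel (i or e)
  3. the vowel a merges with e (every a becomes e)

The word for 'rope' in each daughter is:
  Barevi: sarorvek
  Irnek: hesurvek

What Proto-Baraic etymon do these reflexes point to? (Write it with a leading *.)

*sasurvek

Position 3: Barevi has r, Irnek has s. Taking the neighbouring segments as reconstructed: Barevi r could go back to *s or *r; Irnek s can only go back to *s — the one source consistent with every daughter is *s.
Position 1: Barevi has s, Irnek has h. Taking the neighbouring segments as reconstructed: Barevi s can only go back to *s; Irnek h could go back to *s or *h — the one source consistent with every daughter is *s.
Position 2: Barevi has a, Irnek has e. Barevi preserves a here (none of its changes turn any other segment into a), so the proto-segment is *a.
Verify the candidate proto-form against each daughter:
Barevi: *sasurvek
  sasurvek → sasorvek   [pre-rhotic lowering]
  sasorvek (rule 2 does not apply)
  sasorvek → sarorvek   [rhotacism]
  giving Barevi sarorvek.
Irnek: start from *sasurvek.
  rule 1 (debuccalisation): sasurvek → hasurvek
  rule 2: no change — hasurvek
  rule 3 (vowel merger): hasurvek → hesurvek
  ⇒ Irnek hesurvek
*sasurvek is the unique common source.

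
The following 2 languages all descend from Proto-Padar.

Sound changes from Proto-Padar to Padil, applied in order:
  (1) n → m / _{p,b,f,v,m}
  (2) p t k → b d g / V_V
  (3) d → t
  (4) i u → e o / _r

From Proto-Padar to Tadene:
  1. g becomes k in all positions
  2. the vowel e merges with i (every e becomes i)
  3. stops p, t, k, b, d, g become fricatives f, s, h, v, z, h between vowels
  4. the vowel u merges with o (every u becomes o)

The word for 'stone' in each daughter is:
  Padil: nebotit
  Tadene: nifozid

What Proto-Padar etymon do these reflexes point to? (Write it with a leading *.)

Position 5: Padil has t, Tadene has z. Taking the neighbouring segments as reconstructed: Padil t could go back to *t or *d; Tadene z could go back to *d or *z — the one source consistent with every daughter is *d.
Position 3: Padil has b, Tadene has f. Taking the neighbouring segments as reconstructed: Padil b could go back to *p or *b; Tadene f could go back to *p or *f — the one source consistent with every daughter is *p.
This points to *nepodid. Verify forward in each daughter:
Padil: *nepodid > nebodid > nebotit  (by intervocalic voicing, unconditioned shift)
Tadene: start from *nepodid.
  rule 1: no change — nepodid
  rule 2 (vowel merger): nepodid → nipodid
  rule 3 (intervocalic lenition): nipodid → nifozid
  rule 4: no change — nifozid
  ⇒ Tadene nifozid
Only *nepodid yields all of Padil nebotit, Tadene nifozid.

*nepodid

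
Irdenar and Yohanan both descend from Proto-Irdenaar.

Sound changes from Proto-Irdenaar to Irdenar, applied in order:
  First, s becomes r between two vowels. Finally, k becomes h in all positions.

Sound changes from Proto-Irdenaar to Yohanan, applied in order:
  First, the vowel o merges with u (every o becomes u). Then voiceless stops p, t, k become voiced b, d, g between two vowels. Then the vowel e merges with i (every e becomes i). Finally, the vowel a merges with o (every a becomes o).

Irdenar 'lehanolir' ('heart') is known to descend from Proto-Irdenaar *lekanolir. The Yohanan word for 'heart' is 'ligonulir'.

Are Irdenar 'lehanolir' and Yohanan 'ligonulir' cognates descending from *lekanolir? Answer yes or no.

Derive the expected Yohanan reflex of *lekanolir:
Yohanan: *lekanolir > lekanulir > leganulir > liganulir > ligonulir  (by vowel merger, intervocalic voicing, vowel merger, vowel merger)
Yohanan 'ligonulir' matches the regular reflex exactly, so the pair is cognate.

yes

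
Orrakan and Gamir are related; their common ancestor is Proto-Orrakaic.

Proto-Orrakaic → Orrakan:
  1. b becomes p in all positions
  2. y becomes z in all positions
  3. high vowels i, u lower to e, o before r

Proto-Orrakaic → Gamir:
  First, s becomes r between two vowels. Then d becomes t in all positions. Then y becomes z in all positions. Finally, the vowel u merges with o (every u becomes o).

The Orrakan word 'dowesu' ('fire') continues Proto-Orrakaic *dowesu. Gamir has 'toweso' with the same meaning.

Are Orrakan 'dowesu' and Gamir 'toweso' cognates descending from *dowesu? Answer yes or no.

Derive the expected Gamir reflex of *dowesu:
Gamir: *dowesu
  dowesu → doweru   [rhotacism]
  doweru → toweru   [unconditioned shift]
  toweru (rule 3 does not apply)
  toweru → towero   [vowel merger]
  giving Gamir towero.
The regular Gamir reflex would be 'towero', but the attested form is 'toweso'. The correspondence is irregular, so they are not cognates (the Gamir form has a different source).

no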